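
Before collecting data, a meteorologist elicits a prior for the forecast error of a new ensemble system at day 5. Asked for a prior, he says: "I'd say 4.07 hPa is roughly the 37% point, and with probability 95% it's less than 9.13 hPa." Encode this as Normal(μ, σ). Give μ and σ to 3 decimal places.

The p-quantile of Normal(μ,σ) is μ + z_p·σ, with z_{0.37} = -0.3319 and z_{0.95} = 1.645.
Eliminate σ: μ = (z₂·x₁ − z₁·x₂)/(z₂ − z₁) = (1.645·4.07 − (-0.3319)·9.13)/1.977 = 4.919.
Then σ = (x₂ − x₁)/(z₂ − z₁) = (9.13 − 4.07)/1.977 = 2.560.

μ = 4.919, σ = 2.560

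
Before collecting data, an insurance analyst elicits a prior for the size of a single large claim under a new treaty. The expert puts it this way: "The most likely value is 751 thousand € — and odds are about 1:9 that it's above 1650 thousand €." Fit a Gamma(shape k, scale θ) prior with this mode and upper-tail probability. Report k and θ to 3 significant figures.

k ≈ 4.1, θ ≈ 242

Gamma(k,θ) with k>1 has mode (k−1)θ, so θ = 751/(k−1).
Need P(X < 1650) = 0.9 with θ tied to k this way. Start at k = 2, θ = 751: P(X<1650) ≈ 0.645.
Too low — raise k to concentrate. Iterating converges to k ≈ 4.1.
Then θ = 751/(4.1−1) ≈ 242.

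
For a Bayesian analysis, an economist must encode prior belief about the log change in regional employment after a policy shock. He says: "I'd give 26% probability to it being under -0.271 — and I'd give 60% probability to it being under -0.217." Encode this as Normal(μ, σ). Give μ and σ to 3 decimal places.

The p-quantile of Normal(μ,σ) is μ + z_p·σ, with z_{0.26} = -0.6433 and z_{0.6} = 0.2533.
Eliminate σ: μ = (z₂·x₁ − z₁·x₂)/(z₂ − z₁) = (0.2533·-0.271 − (-0.6433)·-0.217)/0.8967 = -0.232.
Then σ = (x₂ − x₁)/(z₂ − z₁) = (-0.217 − -0.271)/0.8967 = 0.060.

μ = -0.232, σ = 0.060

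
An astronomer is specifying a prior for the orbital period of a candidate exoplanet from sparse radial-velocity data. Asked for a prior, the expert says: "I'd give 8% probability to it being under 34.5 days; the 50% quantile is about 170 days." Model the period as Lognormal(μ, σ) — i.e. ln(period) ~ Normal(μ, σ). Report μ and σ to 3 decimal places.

If T ~ Lognormal(μ,σ) then ln T ~ Normal(μ,σ), so the p-quantile of ln T is μ + z_p·σ.
ln(34.5) = 3.541 and ln(170) = 5.136; z_{0.08} = -1.405, z_{0.5} = 0.
σ = (5.136 − 3.541)/(0 − (-1.405)) = 1.135.
μ = 3.541 − (-1.405)·1.135 = 5.136.

μ ≈ 5.136, σ ≈ 1.135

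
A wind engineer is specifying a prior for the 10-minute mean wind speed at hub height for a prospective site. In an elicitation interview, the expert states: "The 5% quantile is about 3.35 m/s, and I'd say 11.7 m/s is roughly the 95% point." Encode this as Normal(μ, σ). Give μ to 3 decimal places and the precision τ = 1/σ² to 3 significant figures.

μ = 7.525, τ = 0.155

The p-quantile of Normal(μ,σ) is μ + z_p·σ, with z_{0.05} = -1.645 and z_{0.95} = 1.645.
Eliminate σ: μ = (z₂·x₁ − z₁·x₂)/(z₂ − z₁) = (1.645·3.35 − (-1.645)·11.7)/3.29 = 7.525.
Then σ = (x₂ − x₁)/(z₂ − z₁) = (11.7 − 3.35)/3.29 = 2.538.
Precision τ = 1/σ² = 1/2.538² = 0.155.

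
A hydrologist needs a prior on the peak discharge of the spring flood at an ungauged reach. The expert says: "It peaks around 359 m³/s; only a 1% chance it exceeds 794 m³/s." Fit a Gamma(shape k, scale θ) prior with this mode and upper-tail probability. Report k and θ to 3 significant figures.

Gamma(k,θ) with k>1 has mode (k−1)θ, so θ = 359/(k−1).
Need P(X < 794) = 0.99 with θ tied to k this way. Start at k = 2, θ = 359: P(X<794) ≈ 0.648.
Too low — raise k to concentrate. Iterating converges to k ≈ 8.64.
Then θ = 359/(8.64−1) ≈ 47.

k ≈ 8.64, θ ≈ 47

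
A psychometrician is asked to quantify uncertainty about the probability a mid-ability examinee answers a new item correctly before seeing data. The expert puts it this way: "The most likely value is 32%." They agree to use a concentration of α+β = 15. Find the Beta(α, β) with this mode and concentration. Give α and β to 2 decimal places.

α = 5.16, β = 9.84

For α,β > 1 the Beta mode is (α−1)/(α+β−2). With α+β = 15, the mode is (α−1)/13.
Set (α−1)/13 = 0.32 → α = 1 + 0.32·13 = 5.16.
β = 15 − α = 9.84.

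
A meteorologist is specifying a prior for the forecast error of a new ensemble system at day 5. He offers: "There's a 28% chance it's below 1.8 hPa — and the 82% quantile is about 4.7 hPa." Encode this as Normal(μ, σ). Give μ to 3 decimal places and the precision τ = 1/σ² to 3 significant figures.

μ = 2.928, τ = 0.267

For Normal(μ,σ), the p-quantile is μ + z_p·σ. Here z_{0.28} = -0.5828, z_{0.82} = 0.9154.
So 1.8 = μ − 0.5828σ and 4.7 = μ + 0.9154σ.
Subtracting: σ = (4.7 − 1.8)/(0.9154 − (-0.5828)) = 1.936.
Then μ = 1.8 − (-0.5828)·1.936 = 2.928.
Precision τ = 1/σ² = 1/1.936² = 0.267.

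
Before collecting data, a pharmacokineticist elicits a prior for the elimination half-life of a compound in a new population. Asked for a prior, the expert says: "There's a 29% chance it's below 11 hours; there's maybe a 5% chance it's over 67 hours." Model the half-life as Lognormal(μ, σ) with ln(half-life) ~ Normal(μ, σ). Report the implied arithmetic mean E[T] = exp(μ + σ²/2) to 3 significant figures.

If T ~ Lognormal(μ,σ) then ln T ~ Normal(μ,σ), so the p-quantile of ln T is μ + z_p·σ.
ln(11) = 2.398 and ln(67) = 4.205; z_{0.29} = -0.5534, z_{0.95} = 1.645.
σ = (4.205 − 2.398)/(1.645 − (-0.5534)) = 0.822.
μ = 2.398 − (-0.5534)·0.822 = 2.853.
E[T] = exp(μ + σ²/2) = exp(2.853 + 0.3378) = 24.3 hours.

E[T] ≈ 24.3 hours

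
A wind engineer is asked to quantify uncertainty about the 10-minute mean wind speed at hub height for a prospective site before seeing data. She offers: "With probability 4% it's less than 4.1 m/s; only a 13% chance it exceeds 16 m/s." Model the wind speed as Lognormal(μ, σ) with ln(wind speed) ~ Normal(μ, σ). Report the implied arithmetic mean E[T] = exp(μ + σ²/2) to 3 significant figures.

E[T] ≈ 10.5 m/s

If T ~ Lognormal(μ,σ) then ln T ~ Normal(μ,σ), so the p-quantile of ln T is μ + z_p·σ.
ln(4.1) = 1.411 and ln(16) = 2.773; z_{0.04} = -1.751, z_{0.87} = 1.126.
σ = (2.773 − 1.411)/(1.126 − (-1.751)) = 0.473.
μ = 1.411 − (-1.751)·0.473 = 2.240.
E[T] = exp(μ + σ²/2) = exp(2.240 + 0.1120) = 10.5 m/s.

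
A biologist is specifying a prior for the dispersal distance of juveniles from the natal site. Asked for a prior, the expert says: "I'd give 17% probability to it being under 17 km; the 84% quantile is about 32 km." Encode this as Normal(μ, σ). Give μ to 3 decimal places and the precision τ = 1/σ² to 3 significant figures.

μ = 24.345, τ = 0.0169

For Normal(μ,σ), the p-quantile is μ + z_p·σ. Here z_{0.17} = -0.9542, z_{0.84} = 0.9945.
So 17 = μ − 0.9542σ and 32 = μ + 0.9945σ.
Subtracting: σ = (32 − 17)/(0.9945 − (-0.9542)) = 7.698.
Then μ = 17 − (-0.9542)·7.698 = 24.345.
Precision τ = 1/σ² = 1/7.698² = 0.0169.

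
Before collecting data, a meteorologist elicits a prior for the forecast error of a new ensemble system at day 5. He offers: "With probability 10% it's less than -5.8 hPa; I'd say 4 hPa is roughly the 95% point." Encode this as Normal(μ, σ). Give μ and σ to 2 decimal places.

μ = -1.51, σ = 3.35

The p-quantile of Normal(μ,σ) is μ + z_p·σ, with z_{0.1} = -1.282 and z_{0.95} = 1.645.
Eliminate σ: μ = (z₂·x₁ − z₁·x₂)/(z₂ − z₁) = (1.645·-5.8 − (-1.282)·4)/2.926 = -1.51.
Then σ = (x₂ − x₁)/(z₂ − z₁) = (4 − -5.8)/2.926 = 3.35.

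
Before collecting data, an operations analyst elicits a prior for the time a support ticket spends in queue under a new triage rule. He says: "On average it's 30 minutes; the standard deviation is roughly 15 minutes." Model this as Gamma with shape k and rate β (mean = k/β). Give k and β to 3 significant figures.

For Gamma(k, rate β): mean = k/β, variance = k/β², so CV = 1/√k.
CV = SD/mean = 15/30 = 0.5, hence k = 1/CV² = 4.
Then β = k/mean = 4/30 = 0.133.

k ≈ 4, β ≈ 0.133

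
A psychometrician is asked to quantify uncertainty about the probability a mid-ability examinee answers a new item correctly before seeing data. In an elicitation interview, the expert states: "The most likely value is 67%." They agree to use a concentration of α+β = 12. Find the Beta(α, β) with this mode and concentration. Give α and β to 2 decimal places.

For α,β > 1 the Beta mode is (α−1)/(α+β−2). With α+β = 12, the mode is (α−1)/10.
Set (α−1)/10 = 0.67 → α = 1 + 0.67·10 = 7.70.
β = 12 − α = 4.30.

α = 7.70, β = 4.30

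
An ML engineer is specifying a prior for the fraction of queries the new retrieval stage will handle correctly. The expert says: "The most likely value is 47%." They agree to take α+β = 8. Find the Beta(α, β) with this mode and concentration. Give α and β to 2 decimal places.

For α,β > 1 the Beta mode is (α−1)/(α+β−2). With α+β = 8, the mode is (α−1)/6.
Set (α−1)/6 = 0.47 → α = 1 + 0.47·6 = 3.82.
β = 8 − α = 4.18.

α = 3.82, β = 4.18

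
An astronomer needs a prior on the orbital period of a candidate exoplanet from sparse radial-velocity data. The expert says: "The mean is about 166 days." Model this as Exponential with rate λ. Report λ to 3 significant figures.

Exponential mean = 1/λ, so λ = 1/166.0 = 0.00602.

λ ≈ 0.00602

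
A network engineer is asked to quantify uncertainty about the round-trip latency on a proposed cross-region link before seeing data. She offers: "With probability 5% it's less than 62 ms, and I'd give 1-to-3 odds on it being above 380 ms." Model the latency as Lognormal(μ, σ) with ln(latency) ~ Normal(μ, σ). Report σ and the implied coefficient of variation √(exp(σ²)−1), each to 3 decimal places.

If T ~ Lognormal(μ,σ) then ln T ~ Normal(μ,σ), so the p-quantile of ln T is μ + z_p·σ.
ln(62) = 4.127 and ln(380) = 5.94; z_{0.05} = -1.645, z_{0.75} = 0.6745.
σ = (5.94 − 4.127)/(0.6745 − (-1.645)) = 0.782.
μ = 4.127 − (-1.645)·0.782 = 5.413.
CV = √(exp(σ²)−1) = √(exp(0.6111)−1) = 0.918.

σ ≈ 0.782, CV ≈ 0.918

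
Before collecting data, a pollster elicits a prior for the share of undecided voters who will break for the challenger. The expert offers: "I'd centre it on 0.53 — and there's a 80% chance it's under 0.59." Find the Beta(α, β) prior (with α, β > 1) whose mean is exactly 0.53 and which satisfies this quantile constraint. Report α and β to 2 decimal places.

α ≈ 26.15, β ≈ 23.19

With mean 0.53 fixed, write α = 0.53s, β = 0.47s where s = α+β.
Need P(θ < 0.59) = 0.8 under Beta(0.53s, 0.47s). Normal approximation: (q−m)/√(m(1−m)/s) ≈ z_{0.8} = 0.842, so s ≈ 0.53·0.47·(0.842)²/(0.59−0.53)² = 49.0.
At s = 49.0: P(θ<0.59) ≈ 0.799. Adjusting to match 0.8 gives s ≈ 49.34.
So α = 0.53·49.34 ≈ 26.15, β = 0.47·49.34 ≈ 23.19.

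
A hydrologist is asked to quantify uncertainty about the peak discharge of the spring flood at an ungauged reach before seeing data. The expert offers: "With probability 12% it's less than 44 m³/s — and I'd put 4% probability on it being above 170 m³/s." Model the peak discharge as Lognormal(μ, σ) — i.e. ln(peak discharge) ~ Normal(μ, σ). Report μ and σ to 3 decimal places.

If T ~ Lognormal(μ,σ) then ln T ~ Normal(μ,σ), so the p-quantile of ln T is μ + z_p·σ.
ln(44) = 3.784 and ln(170) = 5.136; z_{0.12} = -1.175, z_{0.96} = 1.751.
σ = (5.136 − 3.784)/(1.751 − (-1.175)) = 0.462.
μ = 3.784 − (-1.175)·0.462 = 4.327.

μ ≈ 4.327, σ ≈ 0.462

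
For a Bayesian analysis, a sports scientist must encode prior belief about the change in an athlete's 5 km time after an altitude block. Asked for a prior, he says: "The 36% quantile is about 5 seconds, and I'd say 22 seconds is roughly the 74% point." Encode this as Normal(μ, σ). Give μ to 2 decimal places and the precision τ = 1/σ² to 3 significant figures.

μ = 11.08, τ = 0.00347

For Normal(μ,σ), the p-quantile is μ + z_p·σ. Here z_{0.36} = -0.3585, z_{0.74} = 0.6433.
So 5 = μ − 0.3585σ and 22 = μ + 0.6433σ.
Subtracting: σ = (22 − 5)/(0.6433 − (-0.3585)) = 16.97.
Then μ = 5 − (-0.3585)·16.97 = 11.08.
Precision τ = 1/σ² = 1/16.97² = 0.00347.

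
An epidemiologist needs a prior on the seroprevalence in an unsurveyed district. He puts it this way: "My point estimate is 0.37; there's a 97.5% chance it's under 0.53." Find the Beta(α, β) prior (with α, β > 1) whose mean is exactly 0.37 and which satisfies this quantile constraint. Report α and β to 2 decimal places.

α ≈ 13.54, β ≈ 23.06

With mean 0.37 fixed, write α = 0.37s, β = 0.63s where s = α+β.
Need P(θ < 0.53) = 0.975 under Beta(0.37s, 0.63s). Normal approximation: (q−m)/√(m(1−m)/s) ≈ z_{0.975} = 1.96, so s ≈ 0.37·0.63·(1.96)²/(0.53−0.37)² = 35.0.
At s = 35.0: P(θ<0.53) ≈ 0.972. Adjusting to match 0.975 gives s ≈ 36.60.
So α = 0.37·36.60 ≈ 13.54, β = 0.63·36.60 ≈ 23.06.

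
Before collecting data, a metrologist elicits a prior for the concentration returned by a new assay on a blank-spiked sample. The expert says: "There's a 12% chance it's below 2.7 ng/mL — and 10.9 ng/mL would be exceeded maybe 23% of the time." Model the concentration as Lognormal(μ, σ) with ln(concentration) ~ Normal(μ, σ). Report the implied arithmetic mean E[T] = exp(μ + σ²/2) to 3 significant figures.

E[T] ≈ 8.3 ng/mL

If T ~ Lognormal(μ,σ) then ln T ~ Normal(μ,σ), so the p-quantile of ln T is μ + z_p·σ.
ln(2.7) = 0.9933 and ln(10.9) = 2.389; z_{0.12} = -1.175, z_{0.77} = 0.7388.
σ = (2.389 − 0.9933)/(0.7388 − (-1.175)) = 0.729.
μ = 0.9933 − (-1.175)·0.729 = 1.850.
E[T] = exp(μ + σ²/2) = exp(1.850 + 0.2658) = 8.3 ng/mL.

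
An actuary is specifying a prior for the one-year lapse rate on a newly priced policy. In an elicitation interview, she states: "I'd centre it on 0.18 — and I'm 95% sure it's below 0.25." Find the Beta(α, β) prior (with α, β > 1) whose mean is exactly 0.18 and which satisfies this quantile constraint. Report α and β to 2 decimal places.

α ≈ 16.25, β ≈ 74.03

With mean 0.18 fixed, write α = 0.18s, β = 0.82s where s = α+β.
Need P(θ < 0.25) = 0.95 under Beta(0.18s, 0.82s). Normal approximation: (q−m)/√(m(1−m)/s) ≈ z_{0.95} = 1.64, so s ≈ 0.18·0.82·(1.64)²/(0.25−0.18)² = 81.5.
At s = 81.5: P(θ<0.25) ≈ 0.942. Adjusting to match 0.95 gives s ≈ 90.28.
So α = 0.18·90.28 ≈ 16.25, β = 0.82·90.28 ≈ 74.03.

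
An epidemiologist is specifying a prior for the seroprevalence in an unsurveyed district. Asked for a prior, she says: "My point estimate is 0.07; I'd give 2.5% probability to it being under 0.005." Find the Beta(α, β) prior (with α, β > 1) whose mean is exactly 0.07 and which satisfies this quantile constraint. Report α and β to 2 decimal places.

α ≈ 1.45, β ≈ 19.32

With mean 0.07 fixed, write α = 0.07s, β = 0.93s where s = α+β.
Need P(θ < 0.005) = 0.025 under Beta(0.07s, 0.93s). Normal approximation: (q−m)/√(m(1−m)/s) ≈ z_{0.025} = -1.96, so s ≈ 0.07·0.93·(-1.96)²/(0.005−0.07)² = 59.2.
At s = 59.2: P(θ<0.005) ≈ 0.000. Adjusting to match 0.025 gives s ≈ 20.77.
So α = 0.07·20.77 ≈ 1.45, β = 0.93·20.77 ≈ 19.32.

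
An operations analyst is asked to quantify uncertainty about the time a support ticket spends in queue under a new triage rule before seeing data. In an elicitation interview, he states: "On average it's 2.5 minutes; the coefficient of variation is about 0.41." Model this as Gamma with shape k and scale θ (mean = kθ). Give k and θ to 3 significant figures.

k ≈ 5.95, θ ≈ 0.42

For Gamma(k, scale θ): mean = kθ, variance = kθ², so CV = 1/√k.
CV = 0.41, hence k = 1/CV² = 5.95.
Then θ = mean/k = 2.5/5.95 = 0.42.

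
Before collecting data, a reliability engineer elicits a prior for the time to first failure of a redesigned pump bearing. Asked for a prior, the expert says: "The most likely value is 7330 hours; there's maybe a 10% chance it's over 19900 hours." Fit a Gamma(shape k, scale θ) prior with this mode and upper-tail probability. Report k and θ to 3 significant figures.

k ≈ 2.92, θ ≈ 3820

Gamma(k,θ) with k>1 has mode (k−1)θ, so θ = 7330/(k−1).
Need P(X < 19900) = 0.9 with θ tied to k this way. Start at k = 2, θ = 7330: P(X<19900) ≈ 0.754.
Too low — raise k to concentrate. Iterating converges to k ≈ 2.92.
Then θ = 7330/(2.92−1) ≈ 3820.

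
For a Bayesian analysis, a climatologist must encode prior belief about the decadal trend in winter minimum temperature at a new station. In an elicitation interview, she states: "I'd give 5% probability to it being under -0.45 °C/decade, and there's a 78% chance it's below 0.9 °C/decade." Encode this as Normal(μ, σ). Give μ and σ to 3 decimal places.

μ = 0.469, σ = 0.559

For Normal(μ,σ), the p-quantile is μ + z_p·σ. Here z_{0.05} = -1.645, z_{0.78} = 0.7722.
So -0.45 = μ − 1.645σ and 0.9 = μ + 0.7722σ.
Subtracting: σ = (0.9 − -0.45)/(0.7722 − (-1.645)) = 0.559.
Then μ = -0.45 − (-1.645)·0.559 = 0.469.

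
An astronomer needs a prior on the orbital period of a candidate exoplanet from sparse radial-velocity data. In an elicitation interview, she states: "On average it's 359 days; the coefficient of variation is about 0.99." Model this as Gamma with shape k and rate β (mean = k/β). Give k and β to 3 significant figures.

k ≈ 1.02, β ≈ 0.00284

For Gamma(k, rate β): mean = k/β, variance = k/β², so CV = 1/√k.
CV = 0.99, hence k = 1/CV² = 1.02.
Then β = k/mean = 1.02/359 = 0.00284.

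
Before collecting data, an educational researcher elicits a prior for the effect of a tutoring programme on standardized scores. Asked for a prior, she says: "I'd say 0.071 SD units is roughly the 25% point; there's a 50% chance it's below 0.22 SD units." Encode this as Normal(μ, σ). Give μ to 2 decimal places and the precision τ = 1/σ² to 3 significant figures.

The p-quantile of Normal(μ,σ) is μ + z_p·σ, with z_{0.25} = -0.6745 and z_{0.5} = 0.
Eliminate σ: μ = (z₂·x₁ − z₁·x₂)/(z₂ − z₁) = (0·0.071 − (-0.6745)·0.22)/0.6745 = 0.22.
Then σ = (x₂ − x₁)/(z₂ − z₁) = (0.22 − 0.071)/0.6745 = 0.22.
Precision τ = 1/σ² = 1/0.2209² = 20.5.

μ = 0.22, τ = 20.5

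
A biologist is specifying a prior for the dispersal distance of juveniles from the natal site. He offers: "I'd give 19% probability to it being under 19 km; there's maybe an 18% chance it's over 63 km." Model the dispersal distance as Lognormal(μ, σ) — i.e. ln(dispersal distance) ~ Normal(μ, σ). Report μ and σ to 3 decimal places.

If T ~ Lognormal(μ,σ) then ln T ~ Normal(μ,σ), so the p-quantile of ln T is μ + z_p·σ.
ln(19) = 2.944 and ln(63) = 4.143; z_{0.19} = -0.8779, z_{0.82} = 0.9154.
σ = (4.143 − 2.944)/(0.9154 − (-0.8779)) = 0.668.
μ = 2.944 − (-0.8779)·0.668 = 3.531.

μ ≈ 3.531, σ ≈ 0.668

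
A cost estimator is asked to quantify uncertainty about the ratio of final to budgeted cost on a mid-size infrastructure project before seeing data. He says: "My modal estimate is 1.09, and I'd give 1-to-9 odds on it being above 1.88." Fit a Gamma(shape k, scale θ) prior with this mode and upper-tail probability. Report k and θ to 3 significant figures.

k ≈ 7.38, θ ≈ 0.171

Gamma(k,θ) with k>1 has mode (k−1)θ, so θ = 1.09/(k−1).
Need P(X < 1.88) = 0.9 with θ tied to k this way. Start at k = 2, θ = 1.09: P(X<1.88) ≈ 0.514.
Too low — raise k to concentrate. Iterating converges to k ≈ 7.38.
Then θ = 1.09/(7.38−1) ≈ 0.171.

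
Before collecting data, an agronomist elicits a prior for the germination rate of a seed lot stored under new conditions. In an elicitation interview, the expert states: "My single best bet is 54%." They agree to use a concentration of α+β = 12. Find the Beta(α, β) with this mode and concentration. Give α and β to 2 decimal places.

α = 6.40, β = 5.60

For α,β > 1 the Beta mode is (α−1)/(α+β−2). With α+β = 12, the mode is (α−1)/10.
Set (α−1)/10 = 0.54 → α = 1 + 0.54·10 = 6.40.
β = 12 − α = 5.60.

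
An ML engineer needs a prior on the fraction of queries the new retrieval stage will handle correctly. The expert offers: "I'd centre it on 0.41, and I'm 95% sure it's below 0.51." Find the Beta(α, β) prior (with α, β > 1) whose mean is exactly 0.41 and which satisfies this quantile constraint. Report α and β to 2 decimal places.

α ≈ 27.32, β ≈ 39.31

With mean 0.41 fixed, write α = 0.41s, β = 0.59s where s = α+β.
Need P(θ < 0.51) = 0.95 under Beta(0.41s, 0.59s). Normal approximation: (q−m)/√(m(1−m)/s) ≈ z_{0.95} = 1.64, so s ≈ 0.41·0.59·(1.64)²/(0.51−0.41)² = 65.4.
At s = 65.4: P(θ<0.51) ≈ 0.948. Adjusting to match 0.95 gives s ≈ 66.62.
So α = 0.41·66.62 ≈ 27.32, β = 0.59·66.62 ≈ 39.31.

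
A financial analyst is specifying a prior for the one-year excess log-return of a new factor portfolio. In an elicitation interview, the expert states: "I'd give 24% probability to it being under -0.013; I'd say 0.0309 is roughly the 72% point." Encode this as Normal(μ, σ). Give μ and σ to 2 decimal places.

μ = 0.01, σ = 0.03

The p-quantile of Normal(μ,σ) is μ + z_p·σ, with z_{0.24} = -0.7063 and z_{0.72} = 0.5828.
Eliminate σ: μ = (z₂·x₁ − z₁·x₂)/(z₂ − z₁) = (0.5828·-0.013 − (-0.7063)·0.0309)/1.289 = 0.01.
Then σ = (x₂ − x₁)/(z₂ − z₁) = (0.0309 − -0.013)/1.289 = 0.03.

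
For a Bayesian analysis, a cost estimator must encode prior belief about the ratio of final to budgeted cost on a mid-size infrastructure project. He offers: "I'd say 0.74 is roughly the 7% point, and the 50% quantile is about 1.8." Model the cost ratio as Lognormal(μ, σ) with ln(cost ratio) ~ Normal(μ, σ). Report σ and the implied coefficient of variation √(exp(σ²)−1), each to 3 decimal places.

σ ≈ 0.602, CV ≈ 0.661

If T ~ Lognormal(μ,σ) then ln T ~ Normal(μ,σ), so the p-quantile of ln T is μ + z_p·σ.
ln(0.74) = -0.3011 and ln(1.8) = 0.5878; z_{0.07} = -1.476, z_{0.5} = 0.
σ = (0.5878 − -0.3011)/(0 − (-1.476)) = 0.602.
μ = -0.3011 − (-1.476)·0.602 = 0.588.
CV = √(exp(σ²)−1) = √(exp(0.3628)−1) = 0.661.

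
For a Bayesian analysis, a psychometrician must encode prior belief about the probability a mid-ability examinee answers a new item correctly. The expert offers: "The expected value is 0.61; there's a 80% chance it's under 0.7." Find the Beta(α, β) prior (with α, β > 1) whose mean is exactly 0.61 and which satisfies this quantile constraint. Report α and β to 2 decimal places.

With mean 0.61 fixed, write α = 0.61s, β = 0.39s where s = α+β.
Need P(θ < 0.7) = 0.8 under Beta(0.61s, 0.39s). Normal approximation: (q−m)/√(m(1−m)/s) ≈ z_{0.8} = 0.842, so s ≈ 0.61·0.39·(0.842)²/(0.7−0.61)² = 20.8.
At s = 20.8: P(θ<0.7) ≈ 0.797. Adjusting to match 0.8 gives s ≈ 21.31.
So α = 0.61·21.31 ≈ 13.00, β = 0.39·21.31 ≈ 8.31.

α ≈ 13.00, β ≈ 8.31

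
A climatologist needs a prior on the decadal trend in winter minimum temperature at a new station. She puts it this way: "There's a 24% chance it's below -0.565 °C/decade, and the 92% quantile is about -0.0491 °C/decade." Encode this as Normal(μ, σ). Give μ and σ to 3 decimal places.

μ = -0.392, σ = 0.244

The p-quantile of Normal(μ,σ) is μ + z_p·σ, with z_{0.24} = -0.7063 and z_{0.92} = 1.405.
Eliminate σ: μ = (z₂·x₁ − z₁·x₂)/(z₂ − z₁) = (1.405·-0.565 − (-0.7063)·-0.0491)/2.111 = -0.392.
Then σ = (x₂ − x₁)/(z₂ − z₁) = (-0.0491 − -0.565)/2.111 = 0.244.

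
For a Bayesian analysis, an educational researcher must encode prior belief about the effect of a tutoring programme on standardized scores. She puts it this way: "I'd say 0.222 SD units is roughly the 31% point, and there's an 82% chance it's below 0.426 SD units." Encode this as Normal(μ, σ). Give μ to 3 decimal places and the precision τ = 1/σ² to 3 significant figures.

μ = 0.294, τ = 47.9

For Normal(μ,σ), the p-quantile is μ + z_p·σ. Here z_{0.31} = -0.4959, z_{0.82} = 0.9154.
So 0.222 = μ − 0.4959σ and 0.426 = μ + 0.9154σ.
Subtracting: σ = (0.426 − 0.222)/(0.9154 − (-0.4959)) = 0.145.
Then μ = 0.222 − (-0.4959)·0.145 = 0.294.
Precision τ = 1/σ² = 1/0.1446² = 47.9.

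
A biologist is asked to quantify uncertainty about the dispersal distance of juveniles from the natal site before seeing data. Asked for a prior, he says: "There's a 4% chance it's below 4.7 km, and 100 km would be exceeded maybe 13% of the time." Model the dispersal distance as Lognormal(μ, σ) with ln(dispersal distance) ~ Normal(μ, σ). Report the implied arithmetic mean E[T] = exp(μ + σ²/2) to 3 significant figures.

E[T] ≈ 53.1 km

If T ~ Lognormal(μ,σ) then ln T ~ Normal(μ,σ), so the p-quantile of ln T is μ + z_p·σ.
ln(4.7) = 1.548 and ln(100) = 4.605; z_{0.04} = -1.751, z_{0.87} = 1.126.
σ = (4.605 − 1.548)/(1.126 − (-1.751)) = 1.063.
μ = 1.548 − (-1.751)·1.063 = 3.408.
E[T] = exp(μ + σ²/2) = exp(3.408 + 0.5647) = 53.1 km.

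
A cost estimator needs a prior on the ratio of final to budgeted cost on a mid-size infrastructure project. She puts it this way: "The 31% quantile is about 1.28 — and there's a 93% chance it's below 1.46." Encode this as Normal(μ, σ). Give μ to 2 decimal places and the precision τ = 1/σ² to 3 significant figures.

μ = 1.33, τ = 120

The p-quantile of Normal(μ,σ) is μ + z_p·σ, with z_{0.31} = -0.4959 and z_{0.93} = 1.476.
Eliminate σ: μ = (z₂·x₁ − z₁·x₂)/(z₂ − z₁) = (1.476·1.28 − (-0.4959)·1.46)/1.972 = 1.33.
Then σ = (x₂ − x₁)/(z₂ − z₁) = (1.46 − 1.28)/1.972 = 0.09.
Precision τ = 1/σ² = 1/0.09129² = 120.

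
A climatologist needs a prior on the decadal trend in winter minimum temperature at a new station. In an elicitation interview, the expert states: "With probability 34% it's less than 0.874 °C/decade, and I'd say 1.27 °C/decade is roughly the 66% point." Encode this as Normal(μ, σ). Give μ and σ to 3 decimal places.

μ = 1.072, σ = 0.480

The p-quantile of Normal(μ,σ) is μ + z_p·σ, with z_{0.34} = -0.4125 and z_{0.66} = 0.4125.
Eliminate σ: μ = (z₂·x₁ − z₁·x₂)/(z₂ − z₁) = (0.4125·0.874 − (-0.4125)·1.27)/0.8249 = 1.072.
Then σ = (x₂ − x₁)/(z₂ − z₁) = (1.27 − 0.874)/0.8249 = 0.480.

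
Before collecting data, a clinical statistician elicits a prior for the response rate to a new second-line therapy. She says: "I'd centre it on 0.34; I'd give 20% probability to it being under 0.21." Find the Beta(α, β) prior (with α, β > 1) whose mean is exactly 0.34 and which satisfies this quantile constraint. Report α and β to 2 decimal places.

α ≈ 3.32, β ≈ 6.44

With mean 0.34 fixed, write α = 0.34s, β = 0.66s where s = α+β.
Need P(θ < 0.21) = 0.2 under Beta(0.34s, 0.66s). Normal approximation: (q−m)/√(m(1−m)/s) ≈ z_{0.2} = -0.842, so s ≈ 0.34·0.66·(-0.842)²/(0.21−0.34)² = 9.4.
At s = 9.4: P(θ<0.21) ≈ 0.205. Adjusting to match 0.2 gives s ≈ 9.76.
So α = 0.34·9.76 ≈ 3.32, β = 0.66·9.76 ≈ 6.44.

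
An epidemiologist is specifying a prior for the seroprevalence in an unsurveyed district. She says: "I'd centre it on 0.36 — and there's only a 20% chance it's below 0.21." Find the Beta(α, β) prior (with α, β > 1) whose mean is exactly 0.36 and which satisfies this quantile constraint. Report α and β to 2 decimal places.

With mean 0.36 fixed, write α = 0.36s, β = 0.64s where s = α+β.
Need P(θ < 0.21) = 0.2 under Beta(0.36s, 0.64s). Normal approximation: (q−m)/√(m(1−m)/s) ≈ z_{0.2} = -0.842, so s ≈ 0.36·0.64·(-0.842)²/(0.21−0.36)² = 7.3.
At s = 7.3: P(θ<0.21) ≈ 0.205. Adjusting to match 0.2 gives s ≈ 7.53.
So α = 0.36·7.53 ≈ 2.71, β = 0.64·7.53 ≈ 4.82.

α ≈ 2.71, β ≈ 4.82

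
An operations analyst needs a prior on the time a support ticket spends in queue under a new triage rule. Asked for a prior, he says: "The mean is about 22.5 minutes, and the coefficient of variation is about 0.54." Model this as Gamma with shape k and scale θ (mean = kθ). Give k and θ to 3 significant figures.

For Gamma(k, scale θ): mean = kθ, variance = kθ², so CV = 1/√k.
CV = 0.54, hence k = 1/CV² = 3.43.
Then θ = mean/k = 22.5/3.43 = 6.56.

k ≈ 3.43, θ ≈ 6.56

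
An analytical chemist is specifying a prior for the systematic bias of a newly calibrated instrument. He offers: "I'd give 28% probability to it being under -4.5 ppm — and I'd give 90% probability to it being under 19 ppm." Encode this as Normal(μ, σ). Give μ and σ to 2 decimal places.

The p-quantile of Normal(μ,σ) is μ + z_p·σ, with z_{0.28} = -0.5828 and z_{0.9} = 1.282.
Eliminate σ: μ = (z₂·x₁ − z₁·x₂)/(z₂ − z₁) = (1.282·-4.5 − (-0.5828)·19)/1.864 = 2.85.
Then σ = (x₂ − x₁)/(z₂ − z₁) = (19 − -4.5)/1.864 = 12.60.

μ = 2.85, σ = 12.60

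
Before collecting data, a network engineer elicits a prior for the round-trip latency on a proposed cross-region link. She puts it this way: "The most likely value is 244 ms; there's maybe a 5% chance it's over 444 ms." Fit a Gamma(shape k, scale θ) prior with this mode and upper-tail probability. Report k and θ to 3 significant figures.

k ≈ 8.77, θ ≈ 31.4

Gamma(k,θ) with k>1 has mode (k−1)θ, so θ = 244/(k−1).
Need P(X < 444) = 0.95 with θ tied to k this way. Start at k = 2, θ = 244: P(X<444) ≈ 0.543.
Too low — raise k to concentrate. Iterating converges to k ≈ 8.77.
Then θ = 244/(8.77−1) ≈ 31.4.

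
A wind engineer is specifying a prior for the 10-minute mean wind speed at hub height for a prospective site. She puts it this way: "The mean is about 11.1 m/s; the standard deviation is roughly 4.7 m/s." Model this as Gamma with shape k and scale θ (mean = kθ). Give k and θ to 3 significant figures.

k ≈ 5.58, θ ≈ 1.99

For Gamma(k, scale θ): mean = kθ, variance = kθ², so CV = 1/√k.
CV = SD/mean = 4.7/11.1 = 0.4234, hence k = 1/CV² = 5.58.
Then θ = mean/k = 11.1/5.58 = 1.99.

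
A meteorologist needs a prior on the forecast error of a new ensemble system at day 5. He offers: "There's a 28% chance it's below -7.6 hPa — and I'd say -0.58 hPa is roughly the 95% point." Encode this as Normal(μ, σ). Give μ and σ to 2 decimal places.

μ = -5.76, σ = 3.15

For Normal(μ,σ), the p-quantile is μ + z_p·σ. Here z_{0.28} = -0.5828, z_{0.95} = 1.645.
So -7.6 = μ − 0.5828σ and -0.58 = μ + 1.645σ.
Subtracting: σ = (-0.58 − -7.6)/(1.645 − (-0.5828)) = 3.15.
Then μ = -7.6 − (-0.5828)·3.15 = -5.76.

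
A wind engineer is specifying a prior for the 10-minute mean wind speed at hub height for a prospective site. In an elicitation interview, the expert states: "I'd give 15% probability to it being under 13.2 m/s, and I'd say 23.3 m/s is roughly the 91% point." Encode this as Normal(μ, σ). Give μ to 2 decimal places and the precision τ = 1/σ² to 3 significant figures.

For Normal(μ,σ), the p-quantile is μ + z_p·σ. Here z_{0.15} = -1.036, z_{0.91} = 1.341.
So 13.2 = μ − 1.036σ and 23.3 = μ + 1.341σ.
Subtracting: σ = (23.3 − 13.2)/(1.341 − (-1.036)) = 4.25.
Then μ = 13.2 − (-1.036)·4.25 = 17.60.
Precision τ = 1/σ² = 1/4.249² = 0.0554.

μ = 17.60, τ = 0.0554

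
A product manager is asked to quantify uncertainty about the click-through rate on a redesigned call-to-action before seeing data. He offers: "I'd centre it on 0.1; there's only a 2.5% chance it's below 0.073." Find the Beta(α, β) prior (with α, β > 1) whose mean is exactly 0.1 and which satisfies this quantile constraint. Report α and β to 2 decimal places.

With mean 0.1 fixed, write α = 0.1s, β = 0.9s where s = α+β.
Need P(θ < 0.073) = 0.025 under Beta(0.1s, 0.9s). Normal approximation: (q−m)/√(m(1−m)/s) ≈ z_{0.025} = -1.96, so s ≈ 0.1·0.9·(-1.96)²/(0.073−0.1)² = 474.3.
At s = 474.3: P(θ<0.073) ≈ 0.018. Adjusting to match 0.025 gives s ≈ 413.24.
So α = 0.1·413.24 ≈ 41.32, β = 0.9·413.24 ≈ 371.92.

α ≈ 41.32, β ≈ 371.92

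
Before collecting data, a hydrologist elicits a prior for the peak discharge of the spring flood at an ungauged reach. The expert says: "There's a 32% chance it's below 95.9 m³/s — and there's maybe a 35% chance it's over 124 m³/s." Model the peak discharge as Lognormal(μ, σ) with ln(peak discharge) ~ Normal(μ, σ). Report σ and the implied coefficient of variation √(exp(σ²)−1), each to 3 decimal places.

If T ~ Lognormal(μ,σ) then ln T ~ Normal(μ,σ), so the p-quantile of ln T is μ + z_p·σ.
ln(95.9) = 4.563 and ln(124) = 4.82; z_{0.32} = -0.4677, z_{0.65} = 0.3853.
σ = (4.82 − 4.563)/(0.3853 − (-0.4677)) = 0.301.
μ = 4.563 − (-0.4677)·0.301 = 4.704.
CV = √(exp(σ²)−1) = √(exp(0.0908)−1) = 0.308.

σ ≈ 0.301, CV ≈ 0.308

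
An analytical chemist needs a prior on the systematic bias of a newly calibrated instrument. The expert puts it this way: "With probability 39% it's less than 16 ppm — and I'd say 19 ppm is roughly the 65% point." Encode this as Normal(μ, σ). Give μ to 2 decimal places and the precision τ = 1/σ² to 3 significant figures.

μ = 17.26, τ = 0.0491

The p-quantile of Normal(μ,σ) is μ + z_p·σ, with z_{0.39} = -0.2793 and z_{0.65} = 0.3853.
Eliminate σ: μ = (z₂·x₁ − z₁·x₂)/(z₂ − z₁) = (0.3853·16 − (-0.2793)·19)/0.6646 = 17.26.
Then σ = (x₂ − x₁)/(z₂ − z₁) = (19 − 16)/0.6646 = 4.51.
Precision τ = 1/σ² = 1/4.514² = 0.0491.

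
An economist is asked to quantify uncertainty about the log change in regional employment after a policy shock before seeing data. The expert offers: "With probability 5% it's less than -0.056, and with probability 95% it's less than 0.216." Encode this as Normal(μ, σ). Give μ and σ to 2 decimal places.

For Normal(μ,σ), the p-quantile is μ + z_p·σ. Here z_{0.05} = -1.645, z_{0.95} = 1.645.
So -0.056 = μ − 1.645σ and 0.216 = μ + 1.645σ.
Subtracting: σ = (0.216 − -0.056)/(1.645 − (-1.645)) = 0.08.
Then μ = -0.056 − (-1.645)·0.08 = 0.08.

μ = 0.08, σ = 0.08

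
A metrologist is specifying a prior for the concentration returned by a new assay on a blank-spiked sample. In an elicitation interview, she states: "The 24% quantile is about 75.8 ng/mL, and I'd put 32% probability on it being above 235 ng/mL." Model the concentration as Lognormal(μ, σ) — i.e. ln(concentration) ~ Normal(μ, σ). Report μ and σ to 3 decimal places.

μ ≈ 5.009, σ ≈ 0.964

If T ~ Lognormal(μ,σ) then ln T ~ Normal(μ,σ), so the p-quantile of ln T is μ + z_p·σ.
ln(75.8) = 4.328 and ln(235) = 5.46; z_{0.24} = -0.7063, z_{0.68} = 0.4677.
σ = (5.46 − 4.328)/(0.4677 − (-0.7063)) = 0.964.
μ = 4.328 − (-0.7063)·0.964 = 5.009.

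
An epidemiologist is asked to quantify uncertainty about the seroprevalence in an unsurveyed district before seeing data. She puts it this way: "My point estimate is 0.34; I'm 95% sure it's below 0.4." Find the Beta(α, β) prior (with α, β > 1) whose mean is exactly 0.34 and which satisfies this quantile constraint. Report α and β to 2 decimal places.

α ≈ 59.07, β ≈ 114.67

With mean 0.34 fixed, write α = 0.34s, β = 0.66s where s = α+β.
Need P(θ < 0.4) = 0.95 under Beta(0.34s, 0.66s). Normal approximation: (q−m)/√(m(1−m)/s) ≈ z_{0.95} = 1.64, so s ≈ 0.34·0.66·(1.64)²/(0.4−0.34)² = 168.6.
At s = 168.6: P(θ<0.4) ≈ 0.947. Adjusting to match 0.95 gives s ≈ 173.74.
So α = 0.34·173.74 ≈ 59.07, β = 0.66·173.74 ≈ 114.67.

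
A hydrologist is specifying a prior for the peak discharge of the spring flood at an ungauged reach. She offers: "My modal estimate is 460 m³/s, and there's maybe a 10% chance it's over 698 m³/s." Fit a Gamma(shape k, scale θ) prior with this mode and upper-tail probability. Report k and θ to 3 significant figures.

Gamma(k,θ) with k>1 has mode (k−1)θ, so θ = 460/(k−1).
Need P(X < 698) = 0.9 with θ tied to k this way. Start at k = 2, θ = 460: P(X<698) ≈ 0.448.
Too low — raise k to concentrate. Iterating converges to k ≈ 11.7.
Then θ = 460/(11.7−1) ≈ 42.9.

k ≈ 11.7, θ ≈ 42.9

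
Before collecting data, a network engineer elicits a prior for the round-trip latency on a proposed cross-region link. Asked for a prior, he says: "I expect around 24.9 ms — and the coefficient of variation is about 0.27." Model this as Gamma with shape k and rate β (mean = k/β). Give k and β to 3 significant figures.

k ≈ 13.7, β ≈ 0.551

For Gamma(k, rate β): mean = k/β, variance = k/β², so CV = 1/√k.
CV = 0.27, hence k = 1/CV² = 13.7.
Then β = k/mean = 13.7/24.9 = 0.551.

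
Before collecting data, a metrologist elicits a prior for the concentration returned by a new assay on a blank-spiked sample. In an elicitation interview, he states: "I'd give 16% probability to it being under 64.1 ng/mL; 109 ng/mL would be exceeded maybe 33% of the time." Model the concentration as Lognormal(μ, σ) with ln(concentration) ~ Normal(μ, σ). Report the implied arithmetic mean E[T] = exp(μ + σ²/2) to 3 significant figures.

If T ~ Lognormal(μ,σ) then ln T ~ Normal(μ,σ), so the p-quantile of ln T is μ + z_p·σ.
ln(64.1) = 4.16 and ln(109) = 4.691; z_{0.16} = -0.9945, z_{0.67} = 0.4399.
σ = (4.691 − 4.16)/(0.4399 − (-0.9945)) = 0.370.
μ = 4.16 − (-0.9945)·0.370 = 4.529.
E[T] = exp(μ + σ²/2) = exp(4.529 + 0.0685) = 99.2 ng/mL.

E[T] ≈ 99.2 ng/mL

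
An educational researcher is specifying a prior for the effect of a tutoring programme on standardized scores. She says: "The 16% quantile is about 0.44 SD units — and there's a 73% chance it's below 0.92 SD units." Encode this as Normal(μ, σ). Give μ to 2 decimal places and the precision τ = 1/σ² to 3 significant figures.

For Normal(μ,σ), the p-quantile is μ + z_p·σ. Here z_{0.16} = -0.9945, z_{0.73} = 0.6128.
So 0.44 = μ − 0.9945σ and 0.92 = μ + 0.6128σ.
Subtracting: σ = (0.92 − 0.44)/(0.6128 − (-0.9945)) = 0.30.
Then μ = 0.44 − (-0.9945)·0.30 = 0.74.
Precision τ = 1/σ² = 1/0.2986² = 11.2.

μ = 0.74, τ = 11.2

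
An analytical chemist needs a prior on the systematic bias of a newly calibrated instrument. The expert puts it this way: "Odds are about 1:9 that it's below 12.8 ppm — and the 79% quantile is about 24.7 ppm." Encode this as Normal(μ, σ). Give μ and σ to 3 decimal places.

μ = 20.104, σ = 5.699

The p-quantile of Normal(μ,σ) is μ + z_p·σ, with z_{0.1} = -1.282 and z_{0.79} = 0.8064.
Eliminate σ: μ = (z₂·x₁ − z₁·x₂)/(z₂ − z₁) = (0.8064·12.8 − (-1.282)·24.7)/2.088 = 20.104.
Then σ = (x₂ − x₁)/(z₂ − z₁) = (24.7 − 12.8)/2.088 = 5.699.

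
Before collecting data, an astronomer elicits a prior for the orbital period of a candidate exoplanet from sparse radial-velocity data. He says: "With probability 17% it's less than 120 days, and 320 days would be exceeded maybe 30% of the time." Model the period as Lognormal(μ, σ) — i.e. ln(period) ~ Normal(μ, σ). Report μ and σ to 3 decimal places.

μ ≈ 5.420, σ ≈ 0.663

If T ~ Lognormal(μ,σ) then ln T ~ Normal(μ,σ), so the p-quantile of ln T is μ + z_p·σ.
ln(120) = 4.787 and ln(320) = 5.768; z_{0.17} = -0.9542, z_{0.7} = 0.5244.
σ = (5.768 − 4.787)/(0.5244 − (-0.9542)) = 0.663.
μ = 4.787 − (-0.9542)·0.663 = 5.420.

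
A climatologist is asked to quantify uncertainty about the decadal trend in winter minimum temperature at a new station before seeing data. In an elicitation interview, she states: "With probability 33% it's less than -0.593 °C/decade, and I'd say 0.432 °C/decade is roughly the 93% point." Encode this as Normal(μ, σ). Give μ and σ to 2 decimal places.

μ = -0.36, σ = 0.54

For Normal(μ,σ), the p-quantile is μ + z_p·σ. Here z_{0.33} = -0.4399, z_{0.93} = 1.476.
So -0.593 = μ − 0.4399σ and 0.432 = μ + 1.476σ.
Subtracting: σ = (0.432 − -0.593)/(1.476 − (-0.4399)) = 0.54.
Then μ = -0.593 − (-0.4399)·0.54 = -0.36.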